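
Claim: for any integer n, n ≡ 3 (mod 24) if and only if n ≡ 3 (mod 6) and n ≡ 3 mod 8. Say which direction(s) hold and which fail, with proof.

Both implications hold.

(⇒) Suppose n ≡ 3 (mod 24); write n = 24j + 3. Since 6 ∣ 24, reducing mod 6 gives n ≡ 3 (mod 6); since 8 ∣ 24, reducing mod 8 gives n ≡ 3 (mod 8).

(⇐) Conversely, if n ≡ 3 (mod 6) and n ≡ 3 (mod 8), then by the Chinese remainder theorem n ≡ 3 (mod 24). This is exactly n ≡ 3 (mod 24).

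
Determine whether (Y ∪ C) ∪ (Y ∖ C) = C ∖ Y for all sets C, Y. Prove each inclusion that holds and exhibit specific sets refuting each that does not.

(⊆) fails; (⊇) holds.

(⊆) This inclusion fails. Take C = ∅, Y = {1}; then 1 ∈ (Y ∪ C) ∪ (Y ∖ C) but 1 ∉ C ∖ Y.

(⊇) Let x ∈ C ∖ Y. Then x ∈ C and x ∉ Y, from which x ∈ (Y ∪ C) ∪ (Y ∖ C).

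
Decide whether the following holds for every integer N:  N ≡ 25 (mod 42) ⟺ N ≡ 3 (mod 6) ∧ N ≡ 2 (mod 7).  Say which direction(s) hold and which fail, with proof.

Neither implication holds.

(⇒) This fails: N = 25 gives 25 ≡ 25 (mod 42) but 25 ≡ 1 (mod 6), so the conjunction on the right does not hold.

(⇐) This fails: N = 9 satisfies both congruences on the right (9 ≡ 3 mod 6 and 9 ≡ 2 mod 7) yet 9 ≡ 9 (mod 42), not 25.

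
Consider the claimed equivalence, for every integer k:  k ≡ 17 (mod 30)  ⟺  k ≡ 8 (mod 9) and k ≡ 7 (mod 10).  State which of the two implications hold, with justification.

The forward direction fails; the converse holds.

[⇒] This fails: k = 77 gives 77 ≡ 17 (mod 30) but 77 ≡ 5 (mod 9), so the conjunction on the right does not hold.

[⇐] Conversely, if k ≡ 8 (mod 9) and k ≡ 7 (mod 10), then by the Chinese remainder theorem k ≡ 17 (mod 90). Since 17 ≡ 17 (mod 30) and 30 ∣ 90, we get k ≡ 17 (mod 30).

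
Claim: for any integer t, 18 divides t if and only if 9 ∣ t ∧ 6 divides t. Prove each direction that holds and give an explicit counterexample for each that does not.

Forward direction. If 18 ∣ t, write t = 18q. Since 18 = 2·9, t = 9·(2q), so 9 ∣ t; and since 18 = 3·6, t = 6·(3q), so 6 ∣ t.

Converse. Suppose 9 ∣ t and 6 ∣ t. Any common multiple of 9 and 6 is a multiple of their lcm; here lcm(9, 6) = 9·6/gcd(9, 6) = 54/3 = 18, so 18 ∣ t.

Equivalent; both directions hold.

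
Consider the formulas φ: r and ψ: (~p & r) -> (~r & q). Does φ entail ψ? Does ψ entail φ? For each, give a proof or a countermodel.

Neither implication holds.

[⇒] This fails. Under r = T, q = F, p = F, the left side is true but the right side is false.

[⇐] This fails. Under r = F, q = F, p = F, the left side is false but the right side is true.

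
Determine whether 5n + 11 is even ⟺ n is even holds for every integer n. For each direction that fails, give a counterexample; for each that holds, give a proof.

Neither direction holds.

Forward direction. This fails: n = 5 gives 5n + 11 = 36, which is even, but 5 is odd, not even.

Converse. This also fails: n = 2 is even, but 5n + 11 = 21 is odd, not even.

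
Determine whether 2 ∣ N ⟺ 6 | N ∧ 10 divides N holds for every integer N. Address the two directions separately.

(⟹) This fails: take N = 2. Certainly 2 ∣ 2, but 6 ∤ 2.

(⟸) Suppose 6 ∣ N and 10 ∣ N. Any common multiple of 6 and 10 is a multiple of their lcm; here lcm(6, 10) = 6·10/gcd(6, 10) = 60/2 = 30, so 30 ∣ N. Since 2 ∣ 30, it follows that 2 ∣ N.

(⇒) fails; (⇐) holds.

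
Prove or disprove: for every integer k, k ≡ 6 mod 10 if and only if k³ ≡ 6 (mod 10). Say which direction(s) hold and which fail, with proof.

Both directions hold.

(⇐) For the converse, argue contrapositively. If k ≢ 6 (mod 10), then k is congruent to one of 0, 1, 2, 3, 4, 5, 7, 8, 9 modulo 10, and these give k³ ≡ 0, 1, 8, 7, 4, 5, 3, 2, 9 respectively — never 6.

(⇒) Suppose k ≡ 6 mod 10. Write k = 10j + 6. Then (10j + 6)³ = 1000j³ + 1800j² + 1080j + 216 = 10(100j³ + 180j² + 108j + 21) + 6, so k³ ≡ 6 (mod 10).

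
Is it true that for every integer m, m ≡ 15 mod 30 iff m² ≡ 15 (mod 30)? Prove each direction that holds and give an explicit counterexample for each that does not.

Equivalent; both directions hold.

(⟹) Suppose m ≡ 15 mod 30. Write m = 30j + 15. Then (30j + 15)² = 900j² + 900j + 225 = 30(30j² + 30j + 7) + 15, so m² ≡ 15 (mod 30).

(⟸) Conversely, suppose m² ≡ 15 (mod 30). The only residue r in {0, …, 29} with r² ≡ 15 (mod 30) is r = 15, so m ≡ 15 (mod 30).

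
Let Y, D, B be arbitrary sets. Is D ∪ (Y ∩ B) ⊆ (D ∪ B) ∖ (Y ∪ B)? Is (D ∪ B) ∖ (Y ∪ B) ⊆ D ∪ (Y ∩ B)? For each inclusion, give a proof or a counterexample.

The sets are not equal: only the reverse inclusion holds.

Reverse inclusion. Let x ∈ (D ∪ B) ∖ (Y ∪ B). Then x ∈ D and x ∉ Y, B, from which x ∈ D ∪ (Y ∩ B).

Forward inclusion. This inclusion fails. Take Y = {1}, D = {1}, B = ∅; then 1 ∈ D ∪ (Y ∩ B) but 1 ∉ (D ∪ B) ∖ (Y ∪ B).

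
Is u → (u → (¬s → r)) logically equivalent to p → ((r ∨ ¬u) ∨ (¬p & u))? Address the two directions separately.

Neither implication holds.

(⟹) This fails. Under p = T, u = T, r = F, s = T, the left side is true but the right side is false.

(⟸) This fails. Under p = F, u = T, r = F, s = F, the left side is false but the right side is true.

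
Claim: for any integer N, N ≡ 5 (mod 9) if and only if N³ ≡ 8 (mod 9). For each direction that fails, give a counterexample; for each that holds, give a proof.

Only the forward implication holds.

(→) Suppose N ≡ 5 (mod 9). Write N = 9j + 5. Then (9j + 5)³ = 729j³ + 1215j² + 675j + 125 = 9(81j³ + 135j² + 75j + 13) + 8, so N³ ≡ 8 (mod 9).

(←) This fails: take N = 2. Then 2³ = 8 ≡ 8 (mod 9), yet 2 ≡ 2 (mod 9), not 5.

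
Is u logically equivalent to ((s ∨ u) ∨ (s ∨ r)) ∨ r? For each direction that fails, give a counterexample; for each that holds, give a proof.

The forward direction holds; the converse fails.

[⇐] This fails. Under u = F, r = T, s = F, the left side is false but the right side is true.

[⇒] Assume the antecedent. If u is true, ((s ∨ u) ∨ (s ∨ r)) ∨ r reduces to true regardless of the other variables. If u is false, the antecedent cannot hold. Either way ((s ∨ u) ∨ (s ∨ r)) ∨ r holds.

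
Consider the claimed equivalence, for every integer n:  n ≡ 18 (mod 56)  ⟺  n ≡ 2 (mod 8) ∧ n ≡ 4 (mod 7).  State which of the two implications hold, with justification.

The biconditional holds.

(⟹) Suppose n ≡ 18 (mod 56); write n = 56j + 18. Since 8 ∣ 56, reducing mod 8 gives n ≡ 18 ≡ 2 (mod 8); since 7 ∣ 56, reducing mod 7 gives n ≡ 18 ≡ 4 (mod 7).

(⟸) Conversely, if n ≡ 2 (mod 8) and n ≡ 4 (mod 7), then by the Chinese remainder theorem n ≡ 18 (mod 56). This is exactly n ≡ 18 (mod 56).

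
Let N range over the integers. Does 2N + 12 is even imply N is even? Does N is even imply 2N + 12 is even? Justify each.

(⟸) Suppose N is even. Since 2 is even, 2N is even for every N, so 2N + 12 has the same parity as 12, which is even. Hence 2N + 12 is even.

(⟹) This fails: take N = 7. Then 2N + 12 = 26, which is even, yet N = 7 is odd, not even.

Only the converse holds.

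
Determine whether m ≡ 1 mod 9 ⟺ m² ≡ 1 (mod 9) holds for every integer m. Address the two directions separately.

(⇒) Suppose m ≡ 1 mod 9. Write m = 9j + 1. Then (9j + 1)² = 81j² + 18j + 1 = 9(9j² + 2j) + 1, so m² ≡ 1 (mod 9).

(⇐) This fails: take m = 8. Then 8² = 64 ≡ 1 (mod 9), yet 8 ≡ 8 (mod 9), not 1.

Not equivalent: only (⇒) holds.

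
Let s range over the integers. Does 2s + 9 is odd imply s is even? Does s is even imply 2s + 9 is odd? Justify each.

(⇒) This fails: take s = 1. Then 2s + 9 = 11, which is odd, yet s = 1 is odd, not even.

(⇐) Suppose s is even. Since 2 is even, 2s is even for every s, so 2s + 9 has the same parity as 9, which is odd. Hence 2s + 9 is odd.

Not equivalent: only (⇐) holds.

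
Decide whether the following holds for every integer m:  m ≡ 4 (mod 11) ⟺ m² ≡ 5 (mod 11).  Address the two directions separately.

Only the forward implication holds.

[⇒] Suppose m ≡ 4 (mod 11). Write m = 11j + 4. Then (11j + 4)² = 121j² + 88j + 16 = 11(11j² + 8j + 1) + 5, so m² ≡ 5 (mod 11).

[⇐] This fails: take m = 7. Then 7² = 49 ≡ 5 (mod 11), yet 7 ≡ 7 (mod 11), not 4.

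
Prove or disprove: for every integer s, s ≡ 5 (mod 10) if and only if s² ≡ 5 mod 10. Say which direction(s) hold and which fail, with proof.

(⇐) Suppose s² ≡ 5 (mod 10). The only residue r in {0, …, 9} with r² ≡ 5 (mod 10) is r = 5, so s ≡ 5 (mod 10).

(⇒) Suppose s ≡ 5 (mod 10). Write s = 10j + 5. Then (10j + 5)² = 100j² + 100j + 25 = 10(10j² + 10j + 2) + 5, so s² ≡ 5 (mod 10).

Both directions hold; the statement is true.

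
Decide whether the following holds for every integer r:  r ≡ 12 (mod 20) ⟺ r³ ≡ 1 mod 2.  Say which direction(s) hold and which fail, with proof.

Neither implication holds.

Forward direction. This fails: take r = 12. Then 12 ≡ 12 (mod 20), but 12³ = 1728 ≡ 0 (mod 2), not 1.

Converse. This fails: take r = 1. Then 1³ = 1 ≡ 1 (mod 2), yet 1 ≡ 1 (mod 20), not 12.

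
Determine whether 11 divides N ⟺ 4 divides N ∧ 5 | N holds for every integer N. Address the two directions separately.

(⟹) This fails: take N = 11. Certainly 11 ∣ 11, but 4 ∤ 11.

(⟸) This fails: take N = 20. Both 4 ∣ 20 and 5 ∣ 20, yet 20 is not a multiple of 11 (since 20 = 1·11 + 9), so 11 ∤ 20.

Neither implication holds.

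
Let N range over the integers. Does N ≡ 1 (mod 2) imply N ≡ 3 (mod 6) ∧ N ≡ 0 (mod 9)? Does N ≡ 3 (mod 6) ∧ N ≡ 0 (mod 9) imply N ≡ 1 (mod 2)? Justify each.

(⟹) This fails: N = 1 gives 1 ≡ 1 (mod 2) but 1 ≡ 1 (mod 6), so the conjunction on the right does not hold.

(⟸) Conversely, if N ≡ 3 (mod 6) and N ≡ 0 (mod 9), then by the Chinese remainder theorem N ≡ 9 (mod 18). Since 9 ≡ 1 (mod 2) and 2 ∣ 18, we get N ≡ 1 (mod 2).

(⇒) fails; (⇐) holds.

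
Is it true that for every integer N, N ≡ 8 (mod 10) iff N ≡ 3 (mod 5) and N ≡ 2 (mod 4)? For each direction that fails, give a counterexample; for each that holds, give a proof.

(⇒) fails; (⇐) holds.

[⇒] This fails: N = 8 gives 8 ≡ 8 (mod 10) but 8 ≡ 0 (mod 4), so the conjunction on the right does not hold.

[⇐] Conversely, if N ≡ 3 (mod 5) and N ≡ 2 (mod 4), then by the Chinese remainder theorem N ≡ 18 (mod 20). Since 18 ≡ 8 (mod 10) and 10 ∣ 20, we get N ≡ 8 (mod 10).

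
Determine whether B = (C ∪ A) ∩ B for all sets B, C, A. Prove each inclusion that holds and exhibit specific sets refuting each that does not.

Only the reverse inclusion holds.

(⟸) Let x ∈ (C ∪ A) ∩ B. Then either x ∈ B ∩ C and x ∉ A; or x ∈ B ∩ A and x ∉ C; or x ∈ B ∩ C ∩ A. In each case x ∈ B, so (C ∪ A) ∩ B ⊆ B.

(⟹) This inclusion fails. Take B = {1}, C = ∅, A = ∅; then 1 ∈ B but 1 ∉ (C ∪ A) ∩ B.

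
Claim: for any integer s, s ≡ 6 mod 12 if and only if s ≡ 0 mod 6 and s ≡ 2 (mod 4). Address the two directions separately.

Both directions hold; the statement is true.

(⟹) Suppose s ≡ 6 (mod 12); write s = 12j + 6. Since 6 ∣ 12, reducing mod 6 gives s ≡ 6 ≡ 0 (mod 6); since 4 ∣ 12, reducing mod 4 gives s ≡ 6 ≡ 2 (mod 4).

(⟸) Conversely, if s ≡ 0 (mod 6) and s ≡ 2 (mod 4), then by the Chinese remainder theorem s ≡ 6 (mod 12). This is exactly s ≡ 6 (mod 12).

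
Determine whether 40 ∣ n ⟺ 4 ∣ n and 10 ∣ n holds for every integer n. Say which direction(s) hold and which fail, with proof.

(⇒) holds; (⇐) fails.

(⟹) If 40 ∣ n, write n = 40q. Since 40 = 10·4, n = 4·(10q), so 4 ∣ n; and since 40 = 4·10, n = 10·(4q), so 10 ∣ n.

(⟸) This fails: take n = 20. Both 4 ∣ 20 and 10 ∣ 20, yet 20 is not a multiple of 40 (since 20 = 0·40 + 20), so 40 ∤ 20.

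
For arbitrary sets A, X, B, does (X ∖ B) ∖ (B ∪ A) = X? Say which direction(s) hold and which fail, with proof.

(⊇) This inclusion fails. Take A = {1}, X = {1}, B = ∅; then 1 ∈ X but 1 ∉ (X ∖ B) ∖ (B ∪ A).

(⊆) Let x ∈ (X ∖ B) ∖ (B ∪ A). Then x ∈ X and x ∉ A, B, from which x ∈ X.

(⊆) holds; (⊇) fails.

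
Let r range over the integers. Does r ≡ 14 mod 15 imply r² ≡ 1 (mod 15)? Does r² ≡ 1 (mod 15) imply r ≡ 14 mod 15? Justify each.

Not equivalent: only (⇒) holds.

(→) Suppose r ≡ 14 mod 15. Write r = 15j + 14. Then (15j + 14)² = 225j² + 420j + 196 = 15(15j² + 28j + 13) + 1, so r² ≡ 1 (mod 15).

(←) This fails: take r = 1. Then 1² = 1 ≡ 1 (mod 15), yet 1 ≡ 1 (mod 15), not 14.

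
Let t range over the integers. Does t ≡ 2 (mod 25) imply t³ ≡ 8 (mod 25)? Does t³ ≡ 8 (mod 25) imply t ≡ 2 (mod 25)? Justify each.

(⟹) Suppose t ≡ 2 (mod 25). Write t = 25j + 2. Then (25j + 2)³ = 15625j³ + 3750j² + 300j + 8 = 25(625j³ + 150j² + 12j) + 8, so t³ ≡ 8 (mod 25).

(⟸) Conversely, suppose t³ ≡ 8 (mod 25). The only residue r in {0, …, 24} with r³ ≡ 8 (mod 25) is r = 2, so t ≡ 2 (mod 25).

Both directions hold.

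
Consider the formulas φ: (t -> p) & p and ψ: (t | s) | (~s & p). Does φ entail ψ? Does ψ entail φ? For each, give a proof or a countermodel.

Converse. This fails. Under p = F, t = T, s = F, the left side is false but the right side is true.

Forward direction. Assume the antecedent. If p is true, (t | s) | (~s & p) reduces to true regardless of the other variables. If p is false, the antecedent cannot hold. Either way (t | s) | (~s & p) holds.

Only the forward implication holds.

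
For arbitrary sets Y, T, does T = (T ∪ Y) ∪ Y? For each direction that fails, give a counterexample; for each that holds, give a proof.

(⟹) Let x ∈ T. Then either x ∈ T and x ∉ Y; or x ∈ Y ∩ T. In each case x ∈ (T ∪ Y) ∪ Y, so T ⊆ (T ∪ Y) ∪ Y.

(⟸) This inclusion fails. Take Y = {1}, T = ∅; then 1 ∈ (T ∪ Y) ∪ Y but 1 ∉ T.

(⊆) holds; (⊇) fails.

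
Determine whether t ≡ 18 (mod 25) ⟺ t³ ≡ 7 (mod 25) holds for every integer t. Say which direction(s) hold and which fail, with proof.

(→) Suppose t ≡ 18 (mod 25). Write t = 25j + 18. Then (25j + 18)³ = 15625j³ + 33750j² + 24300j + 5832 = 25(625j³ + 1350j² + 972j + 233) + 7, so t³ ≡ 7 (mod 25).

(←) Conversely, suppose t³ ≡ 7 (mod 25). The only residue r in {0, …, 24} with r³ ≡ 7 (mod 25) is r = 18, so t ≡ 18 (mod 25).

The biconditional holds.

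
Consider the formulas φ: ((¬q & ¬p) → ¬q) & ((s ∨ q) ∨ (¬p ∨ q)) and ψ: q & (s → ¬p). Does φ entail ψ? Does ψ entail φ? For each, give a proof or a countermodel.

Only the converse holds.

(⇒) This fails. Under p = F, q = F, s = F, the left side is true but the right side is false.

(⇐) Assume the antecedent. If p is true, the antecedent forces (p = T, q = T, s = F), and the consequent holds there. If p is false, the consequent reduces to true regardless of the other variables. Either way the consequent holds.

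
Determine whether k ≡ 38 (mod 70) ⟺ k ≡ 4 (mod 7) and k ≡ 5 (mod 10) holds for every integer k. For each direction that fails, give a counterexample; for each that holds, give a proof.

(⇒) This fails: k = 38 gives 38 ≡ 38 (mod 70) but 38 ≡ 3 (mod 7), so the conjunction on the right does not hold.

(⇐) This fails: k = 25 satisfies both congruences on the right (25 ≡ 4 mod 7 and 25 ≡ 5 mod 10) yet 25 ≡ 25 (mod 70), not 38.

Neither implication holds.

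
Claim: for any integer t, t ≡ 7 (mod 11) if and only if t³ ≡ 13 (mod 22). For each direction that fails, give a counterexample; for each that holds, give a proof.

(⇒) fails; (⇐) holds.

Forward direction. This fails: take t = 18. Then 18 ≡ 7 (mod 11), but 18³ = 5832 ≡ 2 (mod 22), not 13.

Converse. The residues r modulo 22 with r³ ≡ 13 (mod 22) are exactly {7}, and each is ≡ 7 (mod 11).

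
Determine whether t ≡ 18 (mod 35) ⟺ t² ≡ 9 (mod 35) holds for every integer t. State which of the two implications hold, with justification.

Forward direction. Suppose t ≡ 18 (mod 35). Write t = 35j + 18. Then (35j + 18)² = 1225j² + 1260j + 324 = 35(35j² + 36j + 9) + 9, so t² ≡ 9 (mod 35).

Converse. This fails: take t = 3. Then 3² = 9 ≡ 9 (mod 35), yet 3 ≡ 3 (mod 35), not 18.

The forward direction holds; the converse fails.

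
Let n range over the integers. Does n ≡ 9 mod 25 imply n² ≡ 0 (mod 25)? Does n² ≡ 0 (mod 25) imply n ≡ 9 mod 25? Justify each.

[⇒] This fails: take n = 9. Then 9 ≡ 9 (mod 25), but 9² = 81 ≡ 6 (mod 25), not 0.

[⇐] This fails: take n = 0. Then 0² = 0 ≡ 0 (mod 25), yet 0 ≡ 0 (mod 25), not 9.

Both directions fail.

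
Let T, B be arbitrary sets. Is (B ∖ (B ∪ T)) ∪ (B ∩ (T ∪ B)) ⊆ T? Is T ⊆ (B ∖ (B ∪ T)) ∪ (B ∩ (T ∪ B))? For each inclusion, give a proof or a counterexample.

(⟹) This inclusion fails. Take T = ∅, B = {1}; then 1 ∈ (B ∖ (B ∪ T)) ∪ (B ∩ (T ∪ B)) but 1 ∉ T.

(⟸) This inclusion fails. Take T = {1}, B = ∅; then 1 ∈ T but 1 ∉ (B ∖ (B ∪ T)) ∪ (B ∩ (T ∪ B)).

Neither inclusion holds.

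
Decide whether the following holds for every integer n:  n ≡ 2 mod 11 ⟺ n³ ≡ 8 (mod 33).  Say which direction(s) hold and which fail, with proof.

Only the converse holds.

Converse. The residues r modulo 33 with r³ ≡ 8 (mod 33) are exactly {2}, and each is ≡ 2 (mod 11).

Forward direction. This fails: take n = 13. Then 13 ≡ 2 (mod 11), but 13³ = 2197 ≡ 19 (mod 33), not 8.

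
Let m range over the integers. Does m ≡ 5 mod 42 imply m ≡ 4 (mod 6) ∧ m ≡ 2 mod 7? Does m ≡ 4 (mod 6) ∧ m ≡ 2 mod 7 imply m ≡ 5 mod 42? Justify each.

Forward direction. This fails: m = 5 gives 5 ≡ 5 (mod 42) but 5 ≡ 5 (mod 6), so the conjunction on the right does not hold.

Converse. This fails: m = 16 satisfies both congruences on the right (16 ≡ 4 mod 6 and 16 ≡ 2 mod 7) yet 16 ≡ 16 (mod 42), not 5.

(⇒) fails and (⇐) fails.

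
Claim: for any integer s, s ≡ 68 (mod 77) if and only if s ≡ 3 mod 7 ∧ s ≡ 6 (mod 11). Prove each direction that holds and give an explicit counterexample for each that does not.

(⇒) fails and (⇐) fails.

(⇒) This fails: s = 68 gives 68 ≡ 68 (mod 77) but 68 ≡ 5 (mod 7), so the conjunction on the right does not hold.

(⇐) This fails: s = 17 satisfies both congruences on the right (17 ≡ 3 mod 7 and 17 ≡ 6 mod 11) yet 17 ≡ 17 (mod 77), not 68.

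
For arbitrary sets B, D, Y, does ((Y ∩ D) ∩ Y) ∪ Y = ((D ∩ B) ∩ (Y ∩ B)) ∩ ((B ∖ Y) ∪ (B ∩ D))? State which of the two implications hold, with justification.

Only the reverse inclusion holds.

(⟹) This inclusion fails. Take B = ∅, D = ∅, Y = {1}; then 1 ∈ ((Y ∩ D) ∩ Y) ∪ Y but 1 ∉ ((D ∩ B) ∩ (Y ∩ B)) ∩ ((B ∖ Y) ∪ (B ∩ D)).

(⟸) Let x ∈ ((D ∩ B) ∩ (Y ∩ B)) ∩ ((B ∖ Y) ∪ (B ∩ D)). Then x ∈ B ∩ D ∩ Y, from which x ∈ ((Y ∩ D) ∩ Y) ∪ Y.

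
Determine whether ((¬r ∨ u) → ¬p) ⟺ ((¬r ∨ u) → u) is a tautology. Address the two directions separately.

[⇒] This fails. Under r = F, p = F, u = F, the left side is true but the right side is false.

[⇐] This fails. Under r = F, p = T, u = T, the left side is false but the right side is true.

Both directions fail.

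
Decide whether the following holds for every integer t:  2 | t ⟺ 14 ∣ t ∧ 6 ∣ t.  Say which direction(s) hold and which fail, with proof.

(⇒) This fails: take t = 2. Certainly 2 ∣ 2, but 14 ∤ 2.

(⇐) Suppose 14 ∣ t and 6 ∣ t. Any common multiple of 14 and 6 is a multiple of their lcm; here lcm(14, 6) = 14·6/gcd(14, 6) = 84/2 = 42, so 42 ∣ t. Since 2 ∣ 42, it follows that 2 ∣ t.

Only the reverse direction holds.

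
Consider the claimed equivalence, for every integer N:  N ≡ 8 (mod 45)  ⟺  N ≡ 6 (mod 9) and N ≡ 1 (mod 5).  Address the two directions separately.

(→) This fails: N = 8 gives 8 ≡ 8 (mod 45) but 8 ≡ 8 (mod 9), so the conjunction on the right does not hold.

(←) This fails: N = 6 satisfies both congruences on the right (6 ≡ 6 mod 9 and 6 ≡ 1 mod 5) yet 6 ≡ 6 (mod 45), not 8.

Neither implication holds.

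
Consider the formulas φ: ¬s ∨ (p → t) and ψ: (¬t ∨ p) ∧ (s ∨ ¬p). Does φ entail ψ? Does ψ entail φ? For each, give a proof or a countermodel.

(⟹) This fails. Under p = T, s = F, t = F, the left side is true but the right side is false.

(⟸) This fails. Under p = T, s = T, t = F, the left side is false but the right side is true.

Neither direction holds.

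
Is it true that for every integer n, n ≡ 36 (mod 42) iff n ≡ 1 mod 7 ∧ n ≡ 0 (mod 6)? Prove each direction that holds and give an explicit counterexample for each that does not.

The biconditional holds.

[⇒] Suppose n ≡ 36 (mod 42); write n = 42j + 36. Since 7 ∣ 42, reducing mod 7 gives n ≡ 36 ≡ 1 (mod 7); since 6 ∣ 42, reducing mod 6 gives n ≡ 36 ≡ 0 (mod 6).

[⇐] Conversely, if n ≡ 1 (mod 7) and n ≡ 0 (mod 6), then by the Chinese remainder theorem n ≡ 36 (mod 42). This is exactly n ≡ 36 (mod 42).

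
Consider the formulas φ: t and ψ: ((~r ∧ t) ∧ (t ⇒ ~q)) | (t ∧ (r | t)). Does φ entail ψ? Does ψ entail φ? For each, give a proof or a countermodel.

[⇒] Assume the antecedent. If t is true, the consequent reduces to true regardless of the other variables. If t is false, the antecedent cannot hold. Either way the consequent holds.

[⇐] Assume the antecedent. If t is true, t reduces to true regardless of the other variables. If t is false, the antecedent cannot hold. Either way t holds.

The biconditional holds.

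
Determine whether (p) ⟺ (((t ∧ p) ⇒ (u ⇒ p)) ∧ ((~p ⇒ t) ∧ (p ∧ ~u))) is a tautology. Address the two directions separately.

The forward direction fails; the converse holds.

(⇐) Assume the antecedent. If p is true, p reduces to true regardless of the other variables. If p is false, the antecedent cannot hold. Either way p holds.

(⇒) This fails. Under p = T, u = T, t = F, the left side is true but the right side is false.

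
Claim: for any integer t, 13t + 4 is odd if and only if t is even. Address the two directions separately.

(⇒) This fails: t = 5 gives 13t + 4 = 69, which is odd, but 5 is odd, not even.

(⇐) This also fails: t = 6 is even, but 13t + 4 = 82 is even, not odd.

Neither direction holds.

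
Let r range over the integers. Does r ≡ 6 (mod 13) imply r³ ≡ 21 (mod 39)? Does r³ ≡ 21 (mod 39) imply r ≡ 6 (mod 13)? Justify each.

Neither direction holds.

(⇒) This fails: take r = 19. Then 19 ≡ 6 (mod 13), but 19³ = 6859 ≡ 34 (mod 39), not 21.

(⇐) This fails: take r = 15. Then 15³ = 3375 ≡ 21 (mod 39), yet 15 ≡ 2 (mod 13), not 6.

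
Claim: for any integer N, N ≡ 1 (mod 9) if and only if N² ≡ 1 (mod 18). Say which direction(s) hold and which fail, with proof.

Neither direction holds.

[⇒] This fails: take N = 10. Then 10 ≡ 1 (mod 9), but 10² = 100 ≡ 10 (mod 18), not 1.

[⇐] This fails: take N = 17. Then 17² = 289 ≡ 1 (mod 18), yet 17 ≡ 8 (mod 9), not 1.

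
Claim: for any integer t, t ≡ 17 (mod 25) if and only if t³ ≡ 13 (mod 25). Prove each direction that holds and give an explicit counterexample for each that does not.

(→) Suppose t ≡ 17 (mod 25). Write t = 25j + 17. Then (25j + 17)³ = 15625j³ + 31875j² + 21675j + 4913 = 25(625j³ + 1275j² + 867j + 196) + 13, so t³ ≡ 13 (mod 25).

(←) Conversely, suppose t³ ≡ 13 (mod 25). The only residue r in {0, …, 24} with r³ ≡ 13 (mod 25) is r = 17, so t ≡ 17 (mod 25).

Equivalent; both directions hold.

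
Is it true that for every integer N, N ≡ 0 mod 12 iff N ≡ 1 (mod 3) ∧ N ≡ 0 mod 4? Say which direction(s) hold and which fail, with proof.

Neither implication holds.

(⟹) This fails: N = 0 gives 0 ≡ 0 (mod 12) but 0 ≡ 0 (mod 3), so the conjunction on the right does not hold.

(⟸) This fails: N = 4 satisfies both congruences on the right (4 ≡ 1 mod 3 and 4 ≡ 0 mod 4) yet 4 ≡ 4 (mod 12), not 0.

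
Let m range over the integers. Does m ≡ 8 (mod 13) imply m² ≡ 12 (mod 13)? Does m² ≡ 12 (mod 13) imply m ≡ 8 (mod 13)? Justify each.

(⇒) Suppose m ≡ 8 (mod 13). Write m = 13j + 8. Then (13j + 8)² = 169j² + 208j + 64 = 13(13j² + 16j + 4) + 12, so m² ≡ 12 (mod 13).

(⇐) This fails: take m = 5. Then 5² = 25 ≡ 12 (mod 13), yet 5 ≡ 5 (mod 13), not 8.

The forward direction holds; the converse fails.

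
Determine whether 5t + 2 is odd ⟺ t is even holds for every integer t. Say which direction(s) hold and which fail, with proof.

(⇒) fails and (⇐) fails.

(⟹) This fails: t = 5 gives 5t + 2 = 27, which is odd, but 5 is odd, not even.

(⟸) This also fails: t = 4 is even, but 5t + 2 = 22 is even, not odd.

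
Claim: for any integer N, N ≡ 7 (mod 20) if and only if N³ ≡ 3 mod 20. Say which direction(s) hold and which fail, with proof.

Both directions hold; the statement is true.

(→) Suppose N ≡ 7 (mod 20). Write N = 20j + 7. Then (20j + 7)³ = 8000j³ + 8400j² + 2940j + 343 = 20(400j³ + 420j² + 147j + 17) + 3, so N³ ≡ 3 (mod 20).

(←) Conversely, suppose N³ ≡ 3 (mod 20). The only residue r in {0, …, 19} with r³ ≡ 3 (mod 20) is r = 7, so N ≡ 7 (mod 20).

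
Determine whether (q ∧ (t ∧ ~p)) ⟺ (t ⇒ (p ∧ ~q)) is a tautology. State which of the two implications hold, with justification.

(⇒) This fails. Under t = T, p = F, q = T, the left side is true but the right side is false.

(⇐) This fails. Under t = F, p = F, q = F, the left side is false but the right side is true.

Neither direction holds.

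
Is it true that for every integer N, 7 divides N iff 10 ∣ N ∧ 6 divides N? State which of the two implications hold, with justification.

(⇒) This fails: take N = 7. Certainly 7 ∣ 7, but 10 ∤ 7.

(⇐) This fails: take N = 30. Both 10 ∣ 30 and 6 ∣ 30, yet 30 is not a multiple of 7 (since 30 = 4·7 + 2), so 7 ∤ 30.

Both directions fail.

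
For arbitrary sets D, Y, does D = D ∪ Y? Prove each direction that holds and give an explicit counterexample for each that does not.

The sets are not equal: only the forward inclusion holds.

Forward inclusion. Let x ∈ D. Then either x ∈ D and x ∉ Y; or x ∈ D ∩ Y. In each case x ∈ D ∪ Y, so D ⊆ D ∪ Y.

Reverse inclusion. This inclusion fails. Take D = ∅, Y = {1}; then 1 ∈ D ∪ Y but 1 ∉ D.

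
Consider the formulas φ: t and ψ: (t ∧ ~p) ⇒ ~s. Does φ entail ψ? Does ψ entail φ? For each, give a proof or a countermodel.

[⇒] This fails. Under s = T, p = F, t = T, the left side is true but the right side is false.

[⇐] This fails. Under s = F, p = F, t = F, the left side is false but the right side is true.

Neither direction holds.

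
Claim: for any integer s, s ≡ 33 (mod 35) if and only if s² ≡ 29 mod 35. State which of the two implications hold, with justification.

(⇒) This fails: take s = 33. Then 33 ≡ 33 (mod 35), but 33² = 1089 ≡ 4 (mod 35), not 29.

(⇐) This fails: take s = 8. Then 8² = 64 ≡ 29 (mod 35), yet 8 ≡ 8 (mod 35), not 33.

Both directions fail.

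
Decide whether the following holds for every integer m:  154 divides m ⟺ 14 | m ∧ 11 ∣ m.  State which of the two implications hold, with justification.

Equivalent; both directions hold.

(⇒) If 154 ∣ m, write m = 154q. Since 154 = 11·14, m = 14·(11q), so 14 ∣ m; and since 154 = 14·11, m = 11·(14q), so 11 ∣ m.

(⇐) Suppose 14 ∣ m and 11 ∣ m. Any common multiple of 14 and 11 is a multiple of their lcm; here gcd(14, 11) = 1, so lcm(14, 11) = 14·11 = 154, so 154 ∣ m.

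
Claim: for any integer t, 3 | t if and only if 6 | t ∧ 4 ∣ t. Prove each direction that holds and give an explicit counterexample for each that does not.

(⇒) fails; (⇐) holds.

[⇒] This fails: take t = 3. Certainly 3 ∣ 3, but 6 ∤ 3.

[⇐] Suppose 6 ∣ t and 4 ∣ t. Any common multiple of 6 and 4 is a multiple of their lcm; here lcm(6, 4) = 6·4/gcd(6, 4) = 24/2 = 12, so 12 ∣ t. Since 3 ∣ 12, it follows that 3 ∣ t.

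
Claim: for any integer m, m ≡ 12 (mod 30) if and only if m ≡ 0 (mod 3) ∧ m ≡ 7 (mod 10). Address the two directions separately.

Neither implication holds.

(⟹) This fails: m = 12 gives 12 ≡ 12 (mod 30) but 12 ≡ 2 (mod 10), so the conjunction on the right does not hold.

(⟸) This fails: m = 27 satisfies both congruences on the right (27 ≡ 0 mod 3 and 27 ≡ 7 mod 10) yet 27 ≡ 27 (mod 30), not 12.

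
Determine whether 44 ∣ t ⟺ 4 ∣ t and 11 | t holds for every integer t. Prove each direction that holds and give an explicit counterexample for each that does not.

[⇐] Suppose 4 ∣ t and 11 ∣ t. Any common multiple of 4 and 11 is a multiple of their lcm; here gcd(4, 11) = 1, so lcm(4, 11) = 4·11 = 44, so 44 ∣ t.

[⇒] If 44 ∣ t, write t = 44q. Since 44 = 11·4, t = 4·(11q), so 4 ∣ t; and since 44 = 4·11, t = 11·(4q), so 11 ∣ t.

Equivalent; both directions hold.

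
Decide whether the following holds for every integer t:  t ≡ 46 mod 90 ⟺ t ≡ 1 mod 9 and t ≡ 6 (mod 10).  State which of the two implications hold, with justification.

[⇐] If t ≡ 1 (mod 9) and t ≡ 6 (mod 10), then by the Chinese remainder theorem t ≡ 46 (mod 90). This is exactly t ≡ 46 (mod 90).

[⇒] Suppose t ≡ 46 (mod 90); write t = 90j + 46. Since 9 ∣ 90, reducing mod 9 gives t ≡ 46 ≡ 1 (mod 9); since 10 ∣ 90, reducing mod 10 gives t ≡ 46 ≡ 6 (mod 10).

The biconditional holds.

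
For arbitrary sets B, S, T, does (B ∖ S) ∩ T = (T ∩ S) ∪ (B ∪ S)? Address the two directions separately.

(⊆) holds; (⊇) fails.

(⟹) Let x ∈ (B ∖ S) ∩ T. Then x ∈ B ∩ T and x ∉ S, from which x ∈ (T ∩ S) ∪ (B ∪ S).

(⟸) This inclusion fails. Take B = {1}, S = ∅, T = ∅; then 1 ∈ (T ∩ S) ∪ (B ∪ S) but 1 ∉ (B ∖ S) ∩ T.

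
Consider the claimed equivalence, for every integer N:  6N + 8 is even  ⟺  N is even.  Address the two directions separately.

Only the reverse direction holds.

[⇒] This fails: take N = 5. Then 6N + 8 = 38, which is even, yet N = 5 is odd, not even.

[⇐] Suppose N is even. Since 6 is even, 6N is even for every N, so 6N + 8 has the same parity as 8, which is even. Hence 6N + 8 is even.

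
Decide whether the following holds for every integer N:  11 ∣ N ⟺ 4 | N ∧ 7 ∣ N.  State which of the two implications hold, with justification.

[⇒] This fails: take N = 11. Certainly 11 ∣ 11, but 4 ∤ 11.

[⇐] This fails: take N = 28. Both 4 ∣ 28 and 7 ∣ 28, yet 28 is not a multiple of 11 (since 28 = 2·11 + 6), so 11 ∤ 28.

Both directions fail.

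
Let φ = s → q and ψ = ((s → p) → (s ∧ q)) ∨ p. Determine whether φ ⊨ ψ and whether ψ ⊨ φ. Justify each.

Forward direction. This fails. Under q = F, p = F, s = F, the left side is true but the right side is false.

Converse. This fails. Under q = F, p = F, s = T, the left side is false but the right side is true.

Neither direction holds.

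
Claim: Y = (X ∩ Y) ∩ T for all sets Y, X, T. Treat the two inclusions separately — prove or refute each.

(⊆) fails; (⊇) holds.

(⟹) This inclusion fails. Take Y = {1}, X = ∅, T = ∅; then 1 ∈ Y but 1 ∉ (X ∩ Y) ∩ T.

(⟸) Let x ∈ (X ∩ Y) ∩ T. Then x ∈ Y ∩ X ∩ T, from which x ∈ Y.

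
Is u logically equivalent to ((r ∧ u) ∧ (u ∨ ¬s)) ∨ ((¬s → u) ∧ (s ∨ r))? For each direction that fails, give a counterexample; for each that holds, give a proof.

(⇒) This fails. Under u = T, s = F, r = F, the left side is true but the right side is false.

(⇐) This fails. Under u = F, s = T, r = F, the left side is false but the right side is true.

Neither direction holds.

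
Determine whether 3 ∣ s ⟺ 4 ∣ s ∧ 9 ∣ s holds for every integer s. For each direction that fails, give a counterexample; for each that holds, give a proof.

Converse. Suppose 4 ∣ s and 9 ∣ s. Any common multiple of 4 and 9 is a multiple of their lcm; here gcd(4, 9) = 1, so lcm(4, 9) = 4·9 = 36, so 36 ∣ s. Since 3 ∣ 36, it follows that 3 ∣ s.

Forward direction. This fails: take s = 3. Certainly 3 ∣ 3, but 4 ∤ 3.

Not equivalent: only (⇐) holds.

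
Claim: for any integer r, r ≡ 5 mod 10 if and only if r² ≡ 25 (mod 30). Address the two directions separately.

[⇐] The residues r modulo 30 with r² ≡ 25 (mod 30) are exactly {5, 25}, and each is ≡ 5 (mod 10).

[⇒] This fails: take r = 15. Then 15 ≡ 5 (mod 10), but 15² = 225 ≡ 15 (mod 30), not 25.

Not equivalent: only (⇐) holds.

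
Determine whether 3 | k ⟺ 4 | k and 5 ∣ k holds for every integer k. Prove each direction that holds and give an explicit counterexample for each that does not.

Neither implication holds.

[⇒] This fails: take k = 3. Certainly 3 ∣ 3, but 4 ∤ 3.

[⇐] This fails: take k = 20. Both 4 ∣ 20 and 5 ∣ 20, yet 20 is not a multiple of 3 (since 20 = 6·3 + 2), so 3 ∤ 20.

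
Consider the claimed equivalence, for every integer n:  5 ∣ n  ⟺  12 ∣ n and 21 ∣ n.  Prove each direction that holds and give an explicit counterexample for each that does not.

(⇒) This fails: take n = 5. Certainly 5 ∣ 5, but 12 ∤ 5.

(⇐) This fails: take n = 84. Both 12 ∣ 84 and 21 ∣ 84, yet 84 is not a multiple of 5 (since 84 = 16·5 + 4), so 5 ∤ 84.

Neither implication holds.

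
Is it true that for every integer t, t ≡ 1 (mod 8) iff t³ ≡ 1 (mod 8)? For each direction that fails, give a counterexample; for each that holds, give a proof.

Equivalent; both directions hold.

(⇒) Suppose t ≡ 1 (mod 8). Write t = 8j + 1. Then (8j + 1)³ = 512j³ + 192j² + 24j + 1 = 8(64j³ + 24j² + 3j) + 1, so t³ ≡ 1 (mod 8).

(⇐) Conversely, suppose t³ ≡ 1 (mod 8). The only residue r in {0, …, 7} with r³ ≡ 1 (mod 8) is r = 1, so t ≡ 1 (mod 8).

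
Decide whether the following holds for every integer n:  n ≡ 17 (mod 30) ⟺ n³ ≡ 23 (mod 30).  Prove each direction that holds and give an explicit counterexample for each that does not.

Both directions hold.

Converse. Suppose n³ ≡ 23 (mod 30). The only residue r in {0, …, 29} with r³ ≡ 23 (mod 30) is r = 17, so n ≡ 17 (mod 30).

Forward direction. Suppose n ≡ 17 (mod 30). Write n = 30j + 17. Then (30j + 17)³ = 27000j³ + 45900j² + 26010j + 4913 = 30(900j³ + 1530j² + 867j + 163) + 23, so n³ ≡ 23 (mod 30).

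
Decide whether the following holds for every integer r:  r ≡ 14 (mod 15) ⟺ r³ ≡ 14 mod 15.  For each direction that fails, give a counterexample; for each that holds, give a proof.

(⟹) Suppose r ≡ 14 (mod 15). Write r = 15j + 14. Then (15j + 14)³ = 3375j³ + 9450j² + 8820j + 2744 = 15(225j³ + 630j² + 588j + 182) + 14, so r³ ≡ 14 (mod 15).

(⟸) Conversely, suppose r³ ≡ 14 (mod 15). The only residue r in {0, …, 14} with r³ ≡ 14 (mod 15) is r = 14, so r ≡ 14 (mod 15).

Both directions hold; the statement is true.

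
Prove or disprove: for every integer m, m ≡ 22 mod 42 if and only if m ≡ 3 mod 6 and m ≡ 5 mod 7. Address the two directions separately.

(→) This fails: m = 22 gives 22 ≡ 22 (mod 42) but 22 ≡ 4 (mod 6), so the conjunction on the right does not hold.

(←) This fails: m = 33 satisfies both congruences on the right (33 ≡ 3 mod 6 and 33 ≡ 5 mod 7) yet 33 ≡ 33 (mod 42), not 22.

Neither implication holds.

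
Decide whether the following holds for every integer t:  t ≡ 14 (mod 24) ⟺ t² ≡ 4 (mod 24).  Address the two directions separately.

(→) Suppose t ≡ 14 (mod 24). Write t = 24j + 14. Then (24j + 14)² = 576j² + 672j + 196 = 24(24j² + 28j + 8) + 4, so t² ≡ 4 (mod 24).

(←) This fails: take t = 2. Then 2² = 4 ≡ 4 (mod 24), yet 2 ≡ 2 (mod 24), not 14.

Only the forward direction holds.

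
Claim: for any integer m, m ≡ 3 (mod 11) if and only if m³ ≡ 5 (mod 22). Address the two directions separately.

[⇒] This fails: take m = 14. Then 14 ≡ 3 (mod 11), but 14³ = 2744 ≡ 16 (mod 22), not 5.

[⇐] Conversely, the residues r modulo 22 with r³ ≡ 5 (mod 22) are exactly {3}, and each is ≡ 3 (mod 11).

Only the converse holds.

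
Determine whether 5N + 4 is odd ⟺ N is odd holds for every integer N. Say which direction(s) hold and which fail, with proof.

(⇒) Suppose 5N + 4 is odd. Since 5 is odd, 5N and N have the same parity, so 5N + 4 ≡ N + 4 (mod 2). As 4 is even, 5N + 4 is odd exactly when N is odd. Thus N is odd.

(⇐) Conversely, suppose N is odd; write N = 2j + 1. Then 5N + 4 = 5·(2j + 1) + 4 = 2·5j + 9, which is odd.

Equivalent; both directions hold.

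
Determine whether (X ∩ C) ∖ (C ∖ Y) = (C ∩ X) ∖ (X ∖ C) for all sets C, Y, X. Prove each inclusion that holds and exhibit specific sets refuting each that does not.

Only the forward inclusion holds.

Reverse inclusion. This inclusion fails. Take C = {1}, Y = ∅, X = {1}; then 1 ∈ (C ∩ X) ∖ (X ∖ C) but 1 ∉ (X ∩ C) ∖ (C ∖ Y).

Forward inclusion. Let x ∈ (X ∩ C) ∖ (C ∖ Y). Then x ∈ C ∩ Y ∩ X, from which x ∈ (C ∩ X) ∖ (X ∖ C).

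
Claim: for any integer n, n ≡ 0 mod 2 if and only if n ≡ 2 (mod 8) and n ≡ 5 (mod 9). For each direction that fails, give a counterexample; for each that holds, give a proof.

(⇒) This fails: n = 0 gives 0 ≡ 0 (mod 2) but 0 ≡ 0 (mod 8), so the conjunction on the right does not hold.

(⇐) Conversely, if n ≡ 2 (mod 8) and n ≡ 5 (mod 9), then by the Chinese remainder theorem n ≡ 50 (mod 72). Since 50 ≡ 0 (mod 2) and 2 ∣ 72, we get n ≡ 0 (mod 2).

Only the reverse direction holds.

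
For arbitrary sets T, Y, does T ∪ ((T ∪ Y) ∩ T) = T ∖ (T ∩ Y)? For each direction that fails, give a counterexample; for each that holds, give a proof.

(⟹) This inclusion fails. Take T = {1}, Y = {1}; then 1 ∈ T ∪ ((T ∪ Y) ∩ T) but 1 ∉ T ∖ (T ∩ Y).

(⟸) Let x ∈ T ∖ (T ∩ Y). Then x ∈ T and x ∉ Y, from which x ∈ T ∪ ((T ∪ Y) ∩ T).

The sets are not equal: only the reverse inclusion holds.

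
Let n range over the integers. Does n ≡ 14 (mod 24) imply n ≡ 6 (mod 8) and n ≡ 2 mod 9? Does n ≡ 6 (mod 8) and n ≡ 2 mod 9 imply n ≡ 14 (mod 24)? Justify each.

Only the reverse direction holds.

(⟹) This fails: n = 62 gives 62 ≡ 14 (mod 24) but 62 ≡ 8 (mod 9), so the conjunction on the right does not hold.

(⟸) Conversely, if n ≡ 6 (mod 8) and n ≡ 2 (mod 9), then by the Chinese remainder theorem n ≡ 38 (mod 72). Since 38 ≡ 14 (mod 24) and 24 ∣ 72, we get n ≡ 14 (mod 24).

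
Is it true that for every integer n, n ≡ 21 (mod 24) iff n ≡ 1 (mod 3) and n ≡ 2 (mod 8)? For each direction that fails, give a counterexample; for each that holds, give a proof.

[⇒] This fails: n = 21 gives 21 ≡ 21 (mod 24) but 21 ≡ 0 (mod 3), so the conjunction on the right does not hold.

[⇐] This fails: n = 10 satisfies both congruences on the right (10 ≡ 1 mod 3 and 10 ≡ 2 mod 8) yet 10 ≡ 10 (mod 24), not 21.

Both directions fail.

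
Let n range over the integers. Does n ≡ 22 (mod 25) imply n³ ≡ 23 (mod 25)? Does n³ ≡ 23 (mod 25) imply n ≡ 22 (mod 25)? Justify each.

(⟸) Suppose n³ ≡ 23 (mod 25). The only residue r in {0, …, 24} with r³ ≡ 23 (mod 25) is r = 22, so n ≡ 22 (mod 25).

(⟹) Suppose n ≡ 22 (mod 25). Write n = 25j + 22. Then (25j + 22)³ = 15625j³ + 41250j² + 36300j + 10648 = 25(625j³ + 1650j² + 1452j + 425) + 23, so n³ ≡ 23 (mod 25).

Equivalent; both directions hold.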